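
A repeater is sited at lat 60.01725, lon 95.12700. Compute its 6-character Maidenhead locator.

Shift to the Maidenhead origin (180°W, 90°S): lon 275.1270, lat 150.0172.
Field: lon ⌊275.1270/20⌋ = 13 → N; lat ⌊150.0172/10⌋ = 15 → P.
Square: lon ⌊15.1270/2⌋ = 7; lat ⌊0.0172/1⌋ = 0.
Subsquare: lon ⌊1.1270/0.0833333⌋ = 13 → n; lat ⌊0.0172/0.0416667⌋ = 0 → a.

NP70na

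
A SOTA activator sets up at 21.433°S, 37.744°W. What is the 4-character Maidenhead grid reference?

Add 180° to longitude and 90° to latitude: 142.26, 68.57.
Field (20°×10°, letters A–R): 142.26/20 → 7 → H, 68.57/10 → 6 → G; chars HG.
Square (2°×1°, digits 0–9): 2.26/2 → 1, 8.57/1 → 8; chars 18.

HG18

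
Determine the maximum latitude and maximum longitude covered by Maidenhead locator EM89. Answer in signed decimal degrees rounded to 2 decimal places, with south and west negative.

40.00, -82.00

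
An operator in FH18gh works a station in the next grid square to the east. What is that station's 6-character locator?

FH18hh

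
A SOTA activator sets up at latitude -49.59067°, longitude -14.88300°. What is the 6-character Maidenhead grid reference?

Add 180° to longitude and 90° to latitude: 165.1170, 40.4093.
Field: 165.1170/20 → 8 → I, 40.4093/10 → 4 → E; chars IE.
Square: 5.1170/2 → 2, 0.4093/1 → 0; chars 20.
Subsquare: 1.1170/0.0833333 → 13 → n, 0.4093/0.0416667 → 9 → j; chars nj.

IE20nj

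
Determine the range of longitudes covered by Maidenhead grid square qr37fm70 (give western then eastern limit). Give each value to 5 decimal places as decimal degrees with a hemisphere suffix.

Field Q=16, R=17: +16·20° lon, +17·10° lat → SW at lon 140°, lat 80°.
Square 3, 7: +3·2° lon, +7·1° lat → SW at lon 146°, lat 87°.
Subsquare f=5, m=12: +5·0.0833333° lon, +12·0.0416667° lat → SW at lon 146.417°, lat 87.5°.
Extended square 7, 0: +7·0.00833333° lon, +0·0.00416667° lat → SW at lon 146.475°, lat 87.5°.
Cell spans 0.00833333° lon × 0.00416667° lat.
west 146.47500° E, east 146.48333° E.

146.47500° E, 146.48333° E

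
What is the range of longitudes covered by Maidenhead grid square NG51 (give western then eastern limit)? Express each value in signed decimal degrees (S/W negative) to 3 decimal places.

Field N=13, G=6: +13·20° lon, +6·10° lat → SW at lon 80°, lat -30°.
Square 5, 1: +5·2° lon, +1·1° lat → SW at lon 90°, lat -29°.
Cell spans 2° lon × 1° lat.
west 90.000, east 92.000.

90.000, 92.000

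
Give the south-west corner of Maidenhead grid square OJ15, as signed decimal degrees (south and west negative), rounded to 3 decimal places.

Field O=14, J=9: +14·20° lon, +9·10° lat → SW at lon 100°, lat 0°.
Square 1, 5: +1·2° lon, +5·1° lat → SW at lon 102°, lat 5°.
latitude 5.000, longitude 102.000.

5.000, 102.000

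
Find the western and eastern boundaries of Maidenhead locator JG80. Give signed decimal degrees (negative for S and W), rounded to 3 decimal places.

16.000, 18.000

Field J=9, G=6: +9·20° lon, +6·10° lat → SW at lon 0°, lat -30°.
Square 8, 0: +8·2° lon, +0·1° lat → SW at lon 16°, lat -30°.
Cell spans 2° lon × 1° lat.
west 16.000, east 18.000.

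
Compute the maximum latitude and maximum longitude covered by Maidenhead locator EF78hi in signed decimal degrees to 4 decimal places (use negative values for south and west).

-31.6250, -85.3333

Field E=4, F=5: +4·20° lon, +5·10° lat → SW at lon -100°, lat -40°.
Square 7, 8: +7·2° lon, +8·1° lat → SW at lon -86°, lat -32°.
Subsquare h=7, i=8: +7·0.0833333° lon, +8·0.0416667° lat → SW at lon -85.4167°, lat -31.6667°.
Cell spans 0.0833333° lon × 0.0416667° lat. NE corner is SW corner plus one full cell.
latitude -31.6250, longitude -85.3333.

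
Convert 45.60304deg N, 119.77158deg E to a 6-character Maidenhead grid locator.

ON95vo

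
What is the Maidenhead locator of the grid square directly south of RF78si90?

Latitude extended square 0; −1 → -1, wraps to 9, carry into subsquare.
Latitude subsquare i = 8; −1 → 7 = h.
The longitude characters are unchanged.

RF78sh99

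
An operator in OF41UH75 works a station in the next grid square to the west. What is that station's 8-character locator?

OF41uh65

Longitude extended square 7; −1 → 6.
The latitude characters are unchanged.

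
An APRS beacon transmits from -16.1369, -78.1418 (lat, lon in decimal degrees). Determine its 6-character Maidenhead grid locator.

FH03wu

Add 180° to longitude and 90° to latitude: 101.8582, 73.8631.
Field (20°×10°, letters A–R): lon ⌊101.8582/20⌋ = 5 → F; lat ⌊73.8631/10⌋ = 7 → H.
Square (2°×1°, digits 0–9): lon ⌊1.8582/2⌋ = 0; lat ⌊3.8631/1⌋ = 3.
Subsquare (5′×2.5′, letters a–x): lon ⌊1.8582/0.0833333⌋ = 22 → w; lat ⌊0.8631/0.0416667⌋ = 20 → u.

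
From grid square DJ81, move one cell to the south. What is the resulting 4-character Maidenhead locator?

Latitude square 1; −1 → 0.
The longitude characters are unchanged.

DJ80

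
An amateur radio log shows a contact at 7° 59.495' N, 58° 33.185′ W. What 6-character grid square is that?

Shift to the Maidenhead origin (180°W, 90°S): lon 121.4469, lat 97.9916.
Field: 121.4469/20 → 6 → G, 97.9916/10 → 9 → J; chars GJ.
Square: 1.4469/2 → 0, 7.9916/1 → 7; chars 07.
Subsquare: 1.4469/0.0833333 → 17 → r, 0.9916/0.0416667 → 23 → x; chars rx.

GJ07rx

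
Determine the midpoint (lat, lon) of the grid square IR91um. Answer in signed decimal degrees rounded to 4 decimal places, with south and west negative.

81.5208, -0.2917

Field I=8, R=17: +8·20° lon, +17·10° lat → SW at lon -20°, lat 80°.
Square 9, 1: +9·2° lon, +1·1° lat → SW at lon -2°, lat 81°.
Subsquare u=20, m=12: +20·0.0833333° lon, +12·0.0416667° lat → SW at lon -0.333333°, lat 81.5°.
Cell spans 0.0833333° lon × 0.0416667° lat. Centre is SW corner plus half of each.
latitude 81.5208, longitude -0.2917.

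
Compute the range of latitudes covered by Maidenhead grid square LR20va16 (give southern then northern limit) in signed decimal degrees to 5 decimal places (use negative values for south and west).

Field L=11, R=17: +11·20° lon, +17·10° lat → SW at lon 40°, lat 80°.
Square 2, 0: +2·2° lon, +0·1° lat → SW at lon 44°, lat 80°.
Subsquare v=21, a=0: +21·0.0833333° lon, +0·0.0416667° lat → SW at lon 45.75°, lat 80°.
Extended square 1, 6: +1·0.00833333° lon, +6·0.00416667° lat → SW at lon 45.7583°, lat 80.025°.
Cell spans 0.00833333° lon × 0.00416667° lat.
south 80.02500, north 80.02917.

80.02500, 80.02917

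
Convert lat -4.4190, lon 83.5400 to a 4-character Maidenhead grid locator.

Offset from 180°W / 90°S: lon 263.54°, lat 85.58°.
Field: 263.54/20 → 13 → N, 85.58/10 → 8 → I; chars NI.
Square: 3.54/2 → 1, 5.58/1 → 5; chars 15.

NI15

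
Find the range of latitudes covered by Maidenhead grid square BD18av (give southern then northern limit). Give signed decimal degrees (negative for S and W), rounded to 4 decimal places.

Field B=1, D=3: +1·20° lon, +3·10° lat → SW at lon -160°, lat -60°.
Square 1, 8: +1·2° lon, +8·1° lat → SW at lon -158°, lat -52°.
Subsquare a=0, v=21: +0·0.0833333° lon, +21·0.0416667° lat → SW at lon -158°, lat -51.125°.
Cell spans 0.0833333° lon × 0.0416667° lat.
south -51.1250, north -51.0833.

-51.1250, -51.0833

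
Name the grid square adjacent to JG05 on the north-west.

IG96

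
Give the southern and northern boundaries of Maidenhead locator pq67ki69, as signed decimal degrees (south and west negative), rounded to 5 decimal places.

77.37083, 77.37500

Field P=15, Q=16: +15·20° lon, +16·10° lat → SW at lon 120°, lat 70°.
Square 6, 7: +6·2° lon, +7·1° lat → SW at lon 132°, lat 77°.
Subsquare k=10, i=8: +10·0.0833333° lon, +8·0.0416667° lat → SW at lon 132.833°, lat 77.3333°.
Extended square 6, 9: +6·0.00833333° lon, +9·0.00416667° lat → SW at lon 132.883°, lat 77.3708°.
Cell spans 0.00833333° lon × 0.00416667° lat.
south 77.37083, north 77.37500.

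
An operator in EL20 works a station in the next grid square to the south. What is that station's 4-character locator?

Latitude square 0; −1 → -1, wraps to 9, carry into field.
Latitude field L = 11; −1 → 10 = K.
The longitude characters are unchanged.

EK29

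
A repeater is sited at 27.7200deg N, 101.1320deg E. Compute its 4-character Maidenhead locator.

Add 180° to longitude and 90° to latitude: 281.13, 117.72.
Field: 281.13/20 → 14 → O, 117.72/10 → 11 → L; chars OL.
Square: 1.13/2 → 0, 7.72/1 → 7; chars 07.

OL07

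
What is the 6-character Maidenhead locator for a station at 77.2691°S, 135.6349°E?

Offset from 180°W / 90°S: lon 315.6349°, lat 12.7309°.
Field: lon ⌊315.6349/20⌋ = 15 → P; lat ⌊12.7309/10⌋ = 1 → B.
Square: lon ⌊15.6349/2⌋ = 7; lat ⌊2.7309/1⌋ = 2.
Subsquare: lon ⌊1.6349/0.0833333⌋ = 19 → t; lat ⌊0.7309/0.0416667⌋ = 17 → r.

PB72tr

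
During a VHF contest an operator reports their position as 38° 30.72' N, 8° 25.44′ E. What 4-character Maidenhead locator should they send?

Add 180° to longitude and 90° to latitude: 188.42, 128.51.
Field: 188.42/20 → 9 → J, 128.51/10 → 12 → M; chars JM.
Square: 8.42/2 → 4, 8.51/1 → 8; chars 48.

JM48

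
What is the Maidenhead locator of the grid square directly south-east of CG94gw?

Longitude subsquare g = 6; +1 → 7 = h.
Latitude subsquare w = 22; −1 → 21 = v.

CG94hv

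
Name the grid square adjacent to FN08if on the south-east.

FN08je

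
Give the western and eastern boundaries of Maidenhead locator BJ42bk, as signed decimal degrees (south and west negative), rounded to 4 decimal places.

-151.9167, -151.8333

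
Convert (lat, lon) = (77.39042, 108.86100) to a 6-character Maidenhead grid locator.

OQ47kj

Offset from 180°W / 90°S: lon 288.8610°, lat 167.3904°.
Field (20°×10°, letters A–R): lon ⌊288.8610/20⌋ = 14 → O; lat ⌊167.3904/10⌋ = 16 → Q.
Square (2°×1°, digits 0–9): lon ⌊8.8610/2⌋ = 4; lat ⌊7.3904/1⌋ = 7.
Subsquare (5′×2.5′, letters a–x): lon ⌊0.8610/0.0833333⌋ = 10 → k; lat ⌊0.3904/0.0416667⌋ = 9 → j.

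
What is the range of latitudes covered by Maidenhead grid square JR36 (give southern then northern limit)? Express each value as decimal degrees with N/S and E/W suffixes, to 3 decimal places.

Field J=9, R=17: +9·20° lon, +17·10° lat → SW at lon 0°, lat 80°.
Square 3, 6: +3·2° lon, +6·1° lat → SW at lon 6°, lat 86°.
Cell spans 2° lon × 1° lat.
south 86.000° N, north 87.000° N.

86.000° N, 87.000° N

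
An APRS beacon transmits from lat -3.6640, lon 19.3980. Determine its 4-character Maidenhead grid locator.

Shift to the Maidenhead origin (180°W, 90°S): lon 199.40, lat 86.34.
Field (20°×10°, letters A–R): lon ⌊199.40/20⌋ = 9 → J; lat ⌊86.34/10⌋ = 8 → I.
Square (2°×1°, digits 0–9): lon ⌊19.40/2⌋ = 9; lat ⌊6.34/1⌋ = 6.

JI96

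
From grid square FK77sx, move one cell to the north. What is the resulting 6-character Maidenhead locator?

Latitude subsquare x = 23; +1 → 24, wraps to 0 = a, carry into square.
Latitude square 7; +1 → 8.
The longitude characters are unchanged.

FK78sa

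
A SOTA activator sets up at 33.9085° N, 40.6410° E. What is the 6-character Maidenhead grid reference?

Offset from 180°W / 90°S: lon 220.6410°, lat 123.9085°.
Field (20°×10°, letters A–R): lon ⌊220.6410/20⌋ = 11 → L; lat ⌊123.9085/10⌋ = 12 → M.
Square (2°×1°, digits 0–9): lon ⌊0.6410/2⌋ = 0; lat ⌊3.9085/1⌋ = 3.
Subsquare (5′×2.5′, letters a–x): lon ⌊0.6410/0.0833333⌋ = 7 → h; lat ⌊0.9085/0.0416667⌋ = 21 → v.

LM03hv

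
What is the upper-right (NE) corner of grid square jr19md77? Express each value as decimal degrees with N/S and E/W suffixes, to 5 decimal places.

Field J=9, R=17: +9·20° lon, +17·10° lat → SW at lon 0°, lat 80°.
Square 1, 9: +1·2° lon, +9·1° lat → SW at lon 2°, lat 89°.
Subsquare m=12, d=3: +12·0.0833333° lon, +3·0.0416667° lat → SW at lon 3°, lat 89.125°.
Extended square 7, 7: +7·0.00833333° lon, +7·0.00416667° lat → SW at lon 3.05833°, lat 89.1542°.
Cell spans 0.00833333° lon × 0.00416667° lat. NE corner is SW corner plus one full cell.
latitude 89.15833° N, longitude 3.06667° E.

89.15833° N, 3.06667° E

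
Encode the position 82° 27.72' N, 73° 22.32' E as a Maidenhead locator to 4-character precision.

MR62

Offset from 180°W / 90°S: lon 253.37°, lat 172.46°.
Field: 253.37/20 → 12 → M, 172.46/10 → 17 → R; chars MR.
Square: 13.37/2 → 6, 2.46/1 → 2; chars 62.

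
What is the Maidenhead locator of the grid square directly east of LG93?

MG03

Longitude square 9; +1 → 10, wraps to 0, carry into field.
Longitude field L = 11; +1 → 12 = M.
The latitude characters are unchanged.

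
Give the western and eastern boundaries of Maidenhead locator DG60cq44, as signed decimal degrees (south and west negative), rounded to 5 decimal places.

Field D=3, G=6: +3·20° lon, +6·10° lat → SW at lon -120°, lat -30°.
Square 6, 0: +6·2° lon, +0·1° lat → SW at lon -108°, lat -30°.
Subsquare c=2, q=16: +2·0.0833333° lon, +16·0.0416667° lat → SW at lon -107.833°, lat -29.3333°.
Extended square 4, 4: +4·0.00833333° lon, +4·0.00416667° lat → SW at lon -107.8°, lat -29.3167°.
Cell spans 0.00833333° lon × 0.00416667° lat.
west -107.80000, east -107.79167.

-107.80000, -107.79167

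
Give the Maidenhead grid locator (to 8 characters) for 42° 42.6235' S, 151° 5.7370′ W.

BE47kg89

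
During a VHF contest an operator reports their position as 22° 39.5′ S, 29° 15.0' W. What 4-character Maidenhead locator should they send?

HG57

Shift to the Maidenhead origin (180°W, 90°S): lon 150.75, lat 67.34.
Field: 150.75/20 → 7 → H, 67.34/10 → 6 → G; chars HG.
Square: 10.75/2 → 5, 7.34/1 → 7; chars 57.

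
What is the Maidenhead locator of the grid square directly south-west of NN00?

MM99

Longitude square 0; −1 → -1, wraps to 9, carry into field.
Longitude field N = 13; −1 → 12 = M.
Latitude square 0; −1 → -1, wraps to 9, carry into field.
Latitude field N = 13; −1 → 12 = M.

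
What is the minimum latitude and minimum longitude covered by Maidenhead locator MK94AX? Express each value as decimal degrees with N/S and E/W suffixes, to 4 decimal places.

Field M=12, K=10: +12·20° lon, +10·10° lat → SW at lon 60°, lat 10°.
Square 9, 4: +9·2° lon, +4·1° lat → SW at lon 78°, lat 14°.
Subsquare a=0, x=23: +0·0.0833333° lon, +23·0.0416667° lat → SW at lon 78°, lat 14.9583°.
latitude 14.9583° N, longitude 78.0000° E.

14.9583° N, 78.0000° E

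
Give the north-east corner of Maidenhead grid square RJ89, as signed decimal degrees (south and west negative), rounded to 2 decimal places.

10.00, 178.00

Field R=17, J=9: +17·20° lon, +9·10° lat → SW at lon 160°, lat 0°.
Square 8, 9: +8·2° lon, +9·1° lat → SW at lon 176°, lat 9°.
Cell spans 2° lon × 1° lat. NE corner is SW corner plus one full cell.
latitude 10.00, longitude 178.00.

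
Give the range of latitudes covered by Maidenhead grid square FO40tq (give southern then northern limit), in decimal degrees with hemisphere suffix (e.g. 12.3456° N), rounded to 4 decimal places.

50.6667° N, 50.7083° N

Field F=5, O=14: +5·20° lon, +14·10° lat → SW at lon -80°, lat 50°.
Square 4, 0: +4·2° lon, +0·1° lat → SW at lon -72°, lat 50°.
Subsquare t=19, q=16: +19·0.0833333° lon, +16·0.0416667° lat → SW at lon -70.4167°, lat 50.6667°.
Cell spans 0.0833333° lon × 0.0416667° lat.
south 50.6667° N, north 50.7083° N.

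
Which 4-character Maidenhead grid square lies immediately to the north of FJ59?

FK50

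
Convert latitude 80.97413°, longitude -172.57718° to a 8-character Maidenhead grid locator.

AR30rx03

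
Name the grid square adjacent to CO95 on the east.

Longitude square 9; +1 → 10, wraps to 0, carry into field.
Longitude field C = 2; +1 → 3 = D.
The latitude characters are unchanged.

DO05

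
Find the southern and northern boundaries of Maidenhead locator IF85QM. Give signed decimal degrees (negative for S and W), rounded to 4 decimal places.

-34.5000, -34.4583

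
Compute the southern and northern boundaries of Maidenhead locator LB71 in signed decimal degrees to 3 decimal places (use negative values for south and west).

Field L=11, B=1: +11·20° lon, +1·10° lat → SW at lon 40°, lat -80°.
Square 7, 1: +7·2° lon, +1·1° lat → SW at lon 54°, lat -79°.
Cell spans 2° lon × 1° lat.
south -79.000, north -78.000.

-79.000, -78.000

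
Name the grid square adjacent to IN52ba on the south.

Latitude subsquare a = 0; −1 → -1, wraps to 23 = x, carry into square.
Latitude square 2; −1 → 1.
The longitude characters are unchanged.

IN51bx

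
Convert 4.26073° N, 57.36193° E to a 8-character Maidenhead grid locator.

LJ84qg32

Shift to the Maidenhead origin (180°W, 90°S): lon 237.36193, lat 94.26073.
Field: 237.36193/20 → 11 → L, 94.26073/10 → 9 → J; chars LJ.
Square: 17.36193/2 → 8, 4.26073/1 → 4; chars 84.
Subsquare: 1.36193/0.0833333 → 16 → q, 0.26073/0.0416667 → 6 → g; chars qg.
Extended square: 0.02860/0.00833333 → 3, 0.01073/0.00416667 → 2; chars 32.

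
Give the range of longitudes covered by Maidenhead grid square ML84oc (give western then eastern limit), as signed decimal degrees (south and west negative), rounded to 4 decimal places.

77.1667, 77.2500

Field M=12, L=11: +12·20° lon, +11·10° lat → SW at lon 60°, lat 20°.
Square 8, 4: +8·2° lon, +4·1° lat → SW at lon 76°, lat 24°.
Subsquare o=14, c=2: +14·0.0833333° lon, +2·0.0416667° lat → SW at lon 77.1667°, lat 24.0833°.
Cell spans 0.0833333° lon × 0.0416667° lat.
west 77.1667, east 77.2500.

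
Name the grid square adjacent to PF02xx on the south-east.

Longitude subsquare x = 23; +1 → 24, wraps to 0 = a, carry into square.
Longitude square 0; +1 → 1.
Latitude subsquare x = 23; −1 → 22 = w.

PF12aw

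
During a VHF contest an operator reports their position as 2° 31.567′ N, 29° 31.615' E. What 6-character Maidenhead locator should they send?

KJ42sm

Add 180° to longitude and 90° to latitude: 209.5269, 92.5261.
Field: lon ⌊209.5269/20⌋ = 10 → K; lat ⌊92.5261/10⌋ = 9 → J.
Square: lon ⌊9.5269/2⌋ = 4; lat ⌊2.5261/1⌋ = 2.
Subsquare: lon ⌊1.5269/0.0833333⌋ = 18 → s; lat ⌊0.5261/0.0416667⌋ = 12 → m.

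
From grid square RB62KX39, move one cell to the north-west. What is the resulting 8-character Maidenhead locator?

Longitude extended square 3; −1 → 2.
Latitude extended square 9; +1 → 10, wraps to 0, carry into subsquare.
Latitude subsquare x = 23; +1 → 24, wraps to 0 = a, carry into square.
Latitude square 2; +1 → 3.

RB63ka20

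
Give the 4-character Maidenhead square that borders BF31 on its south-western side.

Longitude square 3; −1 → 2.
Latitude square 1; −1 → 0.

BF20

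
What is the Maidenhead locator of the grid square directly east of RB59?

Longitude square 5; +1 → 6.
The latitude characters are unchanged.

RB69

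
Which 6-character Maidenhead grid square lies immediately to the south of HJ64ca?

Latitude subsquare a = 0; −1 → -1, wraps to 23 = x, carry into square.
Latitude square 4; −1 → 3.
The longitude characters are unchanged.

HJ63cx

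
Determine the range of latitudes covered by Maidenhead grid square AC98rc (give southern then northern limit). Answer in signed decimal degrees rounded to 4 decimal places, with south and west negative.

-61.9167, -61.8750

Field A=0, C=2: +0·20° lon, +2·10° lat → SW at lon -180°, lat -70°.
Square 9, 8: +9·2° lon, +8·1° lat → SW at lon -162°, lat -62°.
Subsquare r=17, c=2: +17·0.0833333° lon, +2·0.0416667° lat → SW at lon -160.583°, lat -61.9167°.
Cell spans 0.0833333° lon × 0.0416667° lat.
south -61.9167, north -61.8750.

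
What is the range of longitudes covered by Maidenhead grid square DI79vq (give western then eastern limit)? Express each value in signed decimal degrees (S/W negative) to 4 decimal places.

Field D=3, I=8: +3·20° lon, +8·10° lat → SW at lon -120°, lat -10°.
Square 7, 9: +7·2° lon, +9·1° lat → SW at lon -106°, lat -1°.
Subsquare v=21, q=16: +21·0.0833333° lon, +16·0.0416667° lat → SW at lon -104.25°, lat -0.333333°.
Cell spans 0.0833333° lon × 0.0416667° lat.
west -104.2500, east -104.1667.

-104.2500, -104.1667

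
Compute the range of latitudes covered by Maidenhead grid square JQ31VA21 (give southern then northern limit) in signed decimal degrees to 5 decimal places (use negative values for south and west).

71.00417, 71.00833

Field J=9, Q=16: +9·20° lon, +16·10° lat → SW at lon 0°, lat 70°.
Square 3, 1: +3·2° lon, +1·1° lat → SW at lon 6°, lat 71°.
Subsquare v=21, a=0: +21·0.0833333° lon, +0·0.0416667° lat → SW at lon 7.75°, lat 71°.
Extended square 2, 1: +2·0.00833333° lon, +1·0.00416667° lat → SW at lon 7.76667°, lat 71.0042°.
Cell spans 0.00833333° lon × 0.00416667° lat.
south 71.00417, north 71.00833.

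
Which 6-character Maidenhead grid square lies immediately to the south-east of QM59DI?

QM59eh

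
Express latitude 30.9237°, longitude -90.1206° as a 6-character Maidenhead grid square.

Add 180° to longitude and 90° to latitude: 89.8794, 120.9237.
Field: lon ⌊89.8794/20⌋ = 4 → E; lat ⌊120.9237/10⌋ = 12 → M.
Square: lon ⌊9.8794/2⌋ = 4; lat ⌊0.9237/1⌋ = 0.
Subsquare: lon ⌊1.8794/0.0833333⌋ = 22 → w; lat ⌊0.9237/0.0416667⌋ = 22 → w.

EM40ww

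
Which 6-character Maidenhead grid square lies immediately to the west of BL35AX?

BL25xx

Longitude subsquare a = 0; −1 → -1, wraps to 23 = x, carry into square.
Longitude square 3; −1 → 2.
The latitude characters are unchanged.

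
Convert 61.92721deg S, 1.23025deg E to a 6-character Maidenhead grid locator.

JC08ob

Shift to the Maidenhead origin (180°W, 90°S): lon 181.2303, lat 28.0728.
Field: lon ⌊181.2303/20⌋ = 9 → J; lat ⌊28.0728/10⌋ = 2 → C.
Square: lon ⌊1.2303/2⌋ = 0; lat ⌊8.0728/1⌋ = 8.
Subsquare: lon ⌊1.2303/0.0833333⌋ = 14 → o; lat ⌊0.0728/0.0416667⌋ = 1 → b.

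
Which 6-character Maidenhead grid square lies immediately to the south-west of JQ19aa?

Longitude subsquare a = 0; −1 → -1, wraps to 23 = x, carry into square.
Longitude square 1; −1 → 0.
Latitude subsquare a = 0; −1 → -1, wraps to 23 = x, carry into square.
Latitude square 9; −1 → 8.

JQ08xx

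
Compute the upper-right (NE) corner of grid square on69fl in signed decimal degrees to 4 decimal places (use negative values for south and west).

49.5000, 112.5000

Field O=14, N=13: +14·20° lon, +13·10° lat → SW at lon 100°, lat 40°.
Square 6, 9: +6·2° lon, +9·1° lat → SW at lon 112°, lat 49°.
Subsquare f=5, l=11: +5·0.0833333° lon, +11·0.0416667° lat → SW at lon 112.417°, lat 49.4583°.
Cell spans 0.0833333° lon × 0.0416667° lat. NE corner is SW corner plus one full cell.
latitude 49.5000, longitude 112.5000.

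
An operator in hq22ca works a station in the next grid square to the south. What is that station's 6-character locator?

Latitude subsquare a = 0; −1 → -1, wraps to 23 = x, carry into square.
Latitude square 2; −1 → 1.
The longitude characters are unchanged.

HQ21cx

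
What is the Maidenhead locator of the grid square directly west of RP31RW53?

Longitude extended square 5; −1 → 4.
The latitude characters are unchanged.

RP31rw43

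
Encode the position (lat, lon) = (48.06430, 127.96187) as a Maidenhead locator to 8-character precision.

PN38xb55

Offset from 180°W / 90°S: lon 307.96187°, lat 138.06430°.
Field: 307.96187/20 → 15 → P, 138.06430/10 → 13 → N; chars PN.
Square: 7.96187/2 → 3, 8.06430/1 → 8; chars 38.
Subsquare: 1.96187/0.0833333 → 23 → x, 0.06430/0.0416667 → 1 → b; chars xb.
Extended square: 0.04520/0.00833333 → 5, 0.02263/0.00416667 → 5; chars 55.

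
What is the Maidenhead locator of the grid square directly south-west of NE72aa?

NE61xx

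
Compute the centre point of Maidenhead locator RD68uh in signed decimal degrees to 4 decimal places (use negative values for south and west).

-51.6875, 173.7083

Field R=17, D=3: +17·20° lon, +3·10° lat → SW at lon 160°, lat -60°.
Square 6, 8: +6·2° lon, +8·1° lat → SW at lon 172°, lat -52°.
Subsquare u=20, h=7: +20·0.0833333° lon, +7·0.0416667° lat → SW at lon 173.667°, lat -51.7083°.
Cell spans 0.0833333° lon × 0.0416667° lat. Centre is SW corner plus half of each.
latitude -51.6875, longitude 173.7083.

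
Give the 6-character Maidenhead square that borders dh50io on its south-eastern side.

Longitude subsquare i = 8; +1 → 9 = j.
Latitude subsquare o = 14; −1 → 13 = n.

DH50jn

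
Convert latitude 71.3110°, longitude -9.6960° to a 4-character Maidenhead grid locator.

Shift to the Maidenhead origin (180°W, 90°S): lon 170.30, lat 161.31.
Field: 170.30/20 → 8 → I, 161.31/10 → 16 → Q; chars IQ.
Square: 10.30/2 → 5, 1.31/1 → 1; chars 51.

IQ51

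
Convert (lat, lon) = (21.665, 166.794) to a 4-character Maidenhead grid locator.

RL31

Offset from 180°W / 90°S: lon 346.79°, lat 111.66°.
Field: 346.79/20 → 17 → R, 111.66/10 → 11 → L; chars RL.
Square: 6.79/2 → 3, 1.66/1 → 1; chars 31.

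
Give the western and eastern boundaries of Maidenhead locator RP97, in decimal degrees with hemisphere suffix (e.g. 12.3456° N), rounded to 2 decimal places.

178.00° E, 180.00° E

Field R=17, P=15: +17·20° lon, +15·10° lat → SW at lon 160°, lat 60°.
Square 9, 7: +9·2° lon, +7·1° lat → SW at lon 178°, lat 67°.
Cell spans 2° lon × 1° lat.
west 178.00° E, east 180.00° E.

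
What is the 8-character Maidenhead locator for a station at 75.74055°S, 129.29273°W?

CB54ig42

Shift to the Maidenhead origin (180°W, 90°S): lon 50.70727, lat 14.25945.
Field: 50.70727/20 → 2 → C, 14.25945/10 → 1 → B; chars CB.
Square: 10.70727/2 → 5, 4.25945/1 → 4; chars 54.
Subsquare: 0.70727/0.0833333 → 8 → i, 0.25945/0.0416667 → 6 → g; chars ig.
Extended square: 0.04060/0.00833333 → 4, 0.00945/0.00416667 → 2; chars 42.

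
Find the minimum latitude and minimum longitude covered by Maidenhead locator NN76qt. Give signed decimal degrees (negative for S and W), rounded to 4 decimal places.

46.7917, 95.3333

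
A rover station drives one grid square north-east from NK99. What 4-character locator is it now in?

OL00

Longitude square 9; +1 → 10, wraps to 0, carry into field.
Longitude field N = 13; +1 → 14 = O.
Latitude square 9; +1 → 10, wraps to 0, carry into field.
Latitude field K = 10; +1 → 11 = L.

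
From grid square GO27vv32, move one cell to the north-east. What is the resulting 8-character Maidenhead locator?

GO27vv43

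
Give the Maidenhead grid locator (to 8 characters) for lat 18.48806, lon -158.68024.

BK08pl87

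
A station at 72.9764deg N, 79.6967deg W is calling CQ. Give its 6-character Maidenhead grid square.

Offset from 180°W / 90°S: lon 100.3033°, lat 162.9764°.
Field: lon ⌊100.3033/20⌋ = 5 → F; lat ⌊162.9764/10⌋ = 16 → Q.
Square: lon ⌊0.3033/2⌋ = 0; lat ⌊2.9764/1⌋ = 2.
Subsquare: lon ⌊0.3033/0.0833333⌋ = 3 → d; lat ⌊0.9764/0.0416667⌋ = 23 → x.

FQ02dx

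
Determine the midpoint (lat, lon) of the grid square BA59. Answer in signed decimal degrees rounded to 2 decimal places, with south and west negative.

Field B=1, A=0: +1·20° lon, +0·10° lat → SW at lon -160°, lat -90°.
Square 5, 9: +5·2° lon, +9·1° lat → SW at lon -150°, lat -81°.
Cell spans 2° lon × 1° lat. Centre is SW corner plus half of each.
latitude -80.50, longitude -149.00.

-80.50, -149.00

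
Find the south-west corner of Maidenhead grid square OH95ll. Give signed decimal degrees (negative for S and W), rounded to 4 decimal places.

Field O=14, H=7: +14·20° lon, +7·10° lat → SW at lon 100°, lat -20°.
Square 9, 5: +9·2° lon, +5·1° lat → SW at lon 118°, lat -15°.
Subsquare l=11, l=11: +11·0.0833333° lon, +11·0.0416667° lat → SW at lon 118.917°, lat -14.5417°.
latitude -14.5417, longitude 118.9167.

-14.5417, 118.9167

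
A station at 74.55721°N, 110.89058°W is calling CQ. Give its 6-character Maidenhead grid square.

DQ44nn

Offset from 180°W / 90°S: lon 69.1094°, lat 164.5572°.
Field: 69.1094/20 → 3 → D, 164.5572/10 → 16 → Q; chars DQ.
Square: 9.1094/2 → 4, 4.5572/1 → 4; chars 44.
Subsquare: 1.1094/0.0833333 → 13 → n, 0.5572/0.0416667 → 13 → n; chars nn.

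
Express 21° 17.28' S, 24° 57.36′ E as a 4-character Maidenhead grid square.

Offset from 180°W / 90°S: lon 204.96°, lat 68.71°.
Field (20°×10°, letters A–R): 204.96/20 → 10 → K, 68.71/10 → 6 → G; chars KG.
Square (2°×1°, digits 0–9): 4.96/2 → 2, 8.71/1 → 8; chars 28.

KG28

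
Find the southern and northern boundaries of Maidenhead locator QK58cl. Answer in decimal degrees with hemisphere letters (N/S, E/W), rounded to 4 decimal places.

18.4583° N, 18.5000° N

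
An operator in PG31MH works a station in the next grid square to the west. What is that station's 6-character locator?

Longitude subsquare m = 12; −1 → 11 = l.
The latitude characters are unchanged.

PG31lh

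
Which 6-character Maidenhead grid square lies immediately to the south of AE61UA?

Latitude subsquare a = 0; −1 → -1, wraps to 23 = x, carry into square.
Latitude square 1; −1 → 0.
The longitude characters are unchanged.

AE60ux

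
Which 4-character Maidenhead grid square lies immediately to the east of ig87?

IG97

Longitude square 8; +1 → 9.
The latitude characters are unchanged.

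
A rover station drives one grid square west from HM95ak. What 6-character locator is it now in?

HM85xk

Longitude subsquare a = 0; −1 → -1, wraps to 23 = x, carry into square.
Longitude square 9; −1 → 8.
The latitude characters are unchanged.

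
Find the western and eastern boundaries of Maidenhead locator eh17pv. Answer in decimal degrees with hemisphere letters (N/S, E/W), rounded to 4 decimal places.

Field E=4, H=7: +4·20° lon, +7·10° lat → SW at lon -100°, lat -20°.
Square 1, 7: +1·2° lon, +7·1° lat → SW at lon -98°, lat -13°.
Subsquare p=15, v=21: +15·0.0833333° lon, +21·0.0416667° lat → SW at lon -96.75°, lat -12.125°.
Cell spans 0.0833333° lon × 0.0416667° lat.
west 96.7500° W, east 96.6667° W.

96.7500° W, 96.6667° W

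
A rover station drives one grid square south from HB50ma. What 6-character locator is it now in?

Latitude subsquare a = 0; −1 → -1, wraps to 23 = x, carry into square.
Latitude square 0; −1 → -1, wraps to 9, carry into field.
Latitude field B = 1; −1 → 0 = A.
The longitude characters are unchanged.

HA59mx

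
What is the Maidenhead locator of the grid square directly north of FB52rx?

FB53ra

Latitude subsquare x = 23; +1 → 24, wraps to 0 = a, carry into square.
Latitude square 2; +1 → 3.
The longitude characters are unchanged.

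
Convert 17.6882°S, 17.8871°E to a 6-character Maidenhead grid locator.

JH82wh

Add 180° to longitude and 90° to latitude: 197.8871, 72.3118.
Field (20°×10°, letters A–R): lon ⌊197.8871/20⌋ = 9 → J; lat ⌊72.3118/10⌋ = 7 → H.
Square (2°×1°, digits 0–9): lon ⌊17.8871/2⌋ = 8; lat ⌊2.3118/1⌋ = 2.
Subsquare (5′×2.5′, letters a–x): lon ⌊1.8871/0.0833333⌋ = 22 → w; lat ⌊0.3118/0.0416667⌋ = 7 → h.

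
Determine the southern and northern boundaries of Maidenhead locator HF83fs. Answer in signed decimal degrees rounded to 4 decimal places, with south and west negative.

-36.2500, -36.2083

Field H=7, F=5: +7·20° lon, +5·10° lat → SW at lon -40°, lat -40°.
Square 8, 3: +8·2° lon, +3·1° lat → SW at lon -24°, lat -37°.
Subsquare f=5, s=18: +5·0.0833333° lon, +18·0.0416667° lat → SW at lon -23.5833°, lat -36.25°.
Cell spans 0.0833333° lon × 0.0416667° lat.
south -36.2500, north -36.2083.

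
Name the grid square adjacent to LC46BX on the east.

Longitude subsquare b = 1; +1 → 2 = c.
The latitude characters are unchanged.

LC46cx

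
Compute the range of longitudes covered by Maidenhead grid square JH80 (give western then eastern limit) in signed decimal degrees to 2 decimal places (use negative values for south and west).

16.00, 18.00

Field J=9, H=7: +9·20° lon, +7·10° lat → SW at lon 0°, lat -20°.
Square 8, 0: +8·2° lon, +0·1° lat → SW at lon 16°, lat -20°.
Cell spans 2° lon × 1° lat.
west 16.00, east 18.00.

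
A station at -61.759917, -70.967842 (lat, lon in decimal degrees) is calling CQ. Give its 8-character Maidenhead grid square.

FC48mf37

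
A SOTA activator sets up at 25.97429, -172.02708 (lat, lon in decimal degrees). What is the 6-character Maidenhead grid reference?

AL35xx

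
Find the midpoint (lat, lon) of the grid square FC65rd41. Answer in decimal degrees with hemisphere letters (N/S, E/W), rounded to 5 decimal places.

64.86875° S, 66.54583° W

Field F=5, C=2: +5·20° lon, +2·10° lat → SW at lon -80°, lat -70°.
Square 6, 5: +6·2° lon, +5·1° lat → SW at lon -68°, lat -65°.
Subsquare r=17, d=3: +17·0.0833333° lon, +3·0.0416667° lat → SW at lon -66.5833°, lat -64.875°.
Extended square 4, 1: +4·0.00833333° lon, +1·0.00416667° lat → SW at lon -66.55°, lat -64.8708°.
Cell spans 0.00833333° lon × 0.00416667° lat. Centre is SW corner plus half of each.
latitude 64.86875° S, longitude 66.54583° W.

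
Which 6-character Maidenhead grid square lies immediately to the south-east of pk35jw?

PK35kv

Longitude subsquare j = 9; +1 → 10 = k.
Latitude subsquare w = 22; −1 → 21 = v.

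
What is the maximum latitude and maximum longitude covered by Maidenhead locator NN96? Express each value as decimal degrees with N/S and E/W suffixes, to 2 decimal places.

Field N=13, N=13: +13·20° lon, +13·10° lat → SW at lon 80°, lat 40°.
Square 9, 6: +9·2° lon, +6·1° lat → SW at lon 98°, lat 46°.
Cell spans 2° lon × 1° lat. NE corner is SW corner plus one full cell.
latitude 47.00° N, longitude 100.00° E.

47.00° N, 100.00° E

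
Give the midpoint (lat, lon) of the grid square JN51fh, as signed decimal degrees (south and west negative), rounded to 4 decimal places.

Field J=9, N=13: +9·20° lon, +13·10° lat → SW at lon 0°, lat 40°.
Square 5, 1: +5·2° lon, +1·1° lat → SW at lon 10°, lat 41°.
Subsquare f=5, h=7: +5·0.0833333° lon, +7·0.0416667° lat → SW at lon 10.4167°, lat 41.2917°.
Cell spans 0.0833333° lon × 0.0416667° lat. Centre is SW corner plus half of each.
latitude 41.3125, longitude 10.4583.

41.3125, 10.4583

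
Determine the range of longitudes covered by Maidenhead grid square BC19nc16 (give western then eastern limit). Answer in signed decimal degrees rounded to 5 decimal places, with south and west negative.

Field B=1, C=2: +1·20° lon, +2·10° lat → SW at lon -160°, lat -70°.
Square 1, 9: +1·2° lon, +9·1° lat → SW at lon -158°, lat -61°.
Subsquare n=13, c=2: +13·0.0833333° lon, +2·0.0416667° lat → SW at lon -156.917°, lat -60.9167°.
Extended square 1, 6: +1·0.00833333° lon, +6·0.00416667° lat → SW at lon -156.908°, lat -60.8917°.
Cell spans 0.00833333° lon × 0.00416667° lat.
west -156.90833, east -156.90000.

-156.90833, -156.90000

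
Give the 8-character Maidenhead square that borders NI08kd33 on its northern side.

Latitude extended square 3; +1 → 4.
The longitude characters are unchanged.

NI08kd34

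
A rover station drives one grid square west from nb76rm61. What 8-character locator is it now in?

NB76rm51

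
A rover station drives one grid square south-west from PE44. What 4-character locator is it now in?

PE33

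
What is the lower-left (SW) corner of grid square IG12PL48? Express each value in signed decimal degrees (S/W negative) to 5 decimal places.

-27.50833, -16.71667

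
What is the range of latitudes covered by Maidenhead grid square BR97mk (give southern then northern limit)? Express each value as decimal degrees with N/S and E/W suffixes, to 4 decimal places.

87.4167° N, 87.4583° N

Field B=1, R=17: +1·20° lon, +17·10° lat → SW at lon -160°, lat 80°.
Square 9, 7: +9·2° lon, +7·1° lat → SW at lon -142°, lat 87°.
Subsquare m=12, k=10: +12·0.0833333° lon, +10·0.0416667° lat → SW at lon -141°, lat 87.4167°.
Cell spans 0.0833333° lon × 0.0416667° lat.
south 87.4167° N, north 87.4583° N.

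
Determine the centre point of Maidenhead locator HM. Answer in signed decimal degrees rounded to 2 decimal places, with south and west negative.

35.00, -30.00

Field H=7, M=12: +7·20° lon, +12·10° lat → SW at lon -40°, lat 30°.
Cell spans 20° lon × 10° lat. Centre is SW corner plus half of each.
latitude 35.00, longitude -30.00.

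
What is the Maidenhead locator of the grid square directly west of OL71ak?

OL61xk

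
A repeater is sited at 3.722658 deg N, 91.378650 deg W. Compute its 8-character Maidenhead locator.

EJ43hr43

Offset from 180°W / 90°S: lon 88.62135°, lat 93.72266°.
Field: lon ⌊88.62135/20⌋ = 4 → E; lat ⌊93.72266/10⌋ = 9 → J.
Square: lon ⌊8.62135/2⌋ = 4; lat ⌊3.72266/1⌋ = 3.
Subsquare: lon ⌊0.62135/0.0833333⌋ = 7 → h; lat ⌊0.72266/0.0416667⌋ = 17 → r.
Extended square: lon ⌊0.03802/0.00833333⌋ = 4; lat ⌊0.01432/0.00416667⌋ = 3.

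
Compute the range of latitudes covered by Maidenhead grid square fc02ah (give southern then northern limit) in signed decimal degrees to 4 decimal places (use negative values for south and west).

-67.7083, -67.6667

Field F=5, C=2: +5·20° lon, +2·10° lat → SW at lon -80°, lat -70°.
Square 0, 2: +0·2° lon, +2·1° lat → SW at lon -80°, lat -68°.
Subsquare a=0, h=7: +0·0.0833333° lon, +7·0.0416667° lat → SW at lon -80°, lat -67.7083°.
Cell spans 0.0833333° lon × 0.0416667° lat.
south -67.7083, north -67.6667.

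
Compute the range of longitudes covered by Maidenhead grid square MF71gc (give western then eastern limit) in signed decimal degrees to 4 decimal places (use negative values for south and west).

74.5000, 74.5833

Field M=12, F=5: +12·20° lon, +5·10° lat → SW at lon 60°, lat -40°.
Square 7, 1: +7·2° lon, +1·1° lat → SW at lon 74°, lat -39°.
Subsquare g=6, c=2: +6·0.0833333° lon, +2·0.0416667° lat → SW at lon 74.5°, lat -38.9167°.
Cell spans 0.0833333° lon × 0.0416667° lat.
west 74.5000, east 74.5833.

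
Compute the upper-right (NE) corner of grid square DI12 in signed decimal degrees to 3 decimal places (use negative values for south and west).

-7.000, -116.000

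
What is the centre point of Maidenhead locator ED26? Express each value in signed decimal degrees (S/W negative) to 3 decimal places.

-53.500, -95.000

Field E=4, D=3: +4·20° lon, +3·10° lat → SW at lon -100°, lat -60°.
Square 2, 6: +2·2° lon, +6·1° lat → SW at lon -96°, lat -54°.
Cell spans 2° lon × 1° lat. Centre is SW corner plus half of each.
latitude -53.500, longitude -95.000.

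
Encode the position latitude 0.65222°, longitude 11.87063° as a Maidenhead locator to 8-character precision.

JJ50wp46

Offset from 180°W / 90°S: lon 191.87063°, lat 90.65222°.
Field (20°×10°, letters A–R): 191.87063/20 → 9 → J, 90.65222/10 → 9 → J; chars JJ.
Square (2°×1°, digits 0–9): 11.87063/2 → 5, 0.65222/1 → 0; chars 50.
Subsquare (5′×2.5′, letters a–x): 1.87063/0.0833333 → 22 → w, 0.65222/0.0416667 → 15 → p; chars wp.
Extended square (30″×15″, digits 0–9): 0.03730/0.00833333 → 4, 0.02722/0.00416667 → 6; chars 46.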